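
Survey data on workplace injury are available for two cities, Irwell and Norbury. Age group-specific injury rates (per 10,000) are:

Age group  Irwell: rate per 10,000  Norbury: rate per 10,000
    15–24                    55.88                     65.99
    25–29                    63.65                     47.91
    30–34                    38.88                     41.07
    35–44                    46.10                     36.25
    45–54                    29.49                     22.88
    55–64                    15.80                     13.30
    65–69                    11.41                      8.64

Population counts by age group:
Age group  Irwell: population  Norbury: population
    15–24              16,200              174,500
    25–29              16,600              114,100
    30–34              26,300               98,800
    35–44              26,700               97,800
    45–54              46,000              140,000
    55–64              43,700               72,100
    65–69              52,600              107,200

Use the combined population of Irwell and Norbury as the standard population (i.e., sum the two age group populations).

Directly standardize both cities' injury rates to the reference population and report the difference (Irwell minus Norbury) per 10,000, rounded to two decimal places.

2.95

Combined standard total = 1,032,600; weights = 0.1847, 0.1266, 0.1212, 0.1206, 0.1801, 0.1121, 0.1548.
Irwell: 0.1847×55.88 + 0.1266×63.65 + 0.1212×38.88 + 0.1206×46.10 + 0.1801×29.49 + 0.1121×15.80 + 0.1548×11.41 = 37.4945 per 10,000.
Norbury: 0.1847×65.99 + 0.1266×47.91 + 0.1212×41.07 + 0.1206×36.25 + 0.1801×22.88 + 0.1121×13.30 + 0.1548×8.64 = 34.5474 per 10,000.
Difference = 37.4945 − 34.5474 = 2.9471.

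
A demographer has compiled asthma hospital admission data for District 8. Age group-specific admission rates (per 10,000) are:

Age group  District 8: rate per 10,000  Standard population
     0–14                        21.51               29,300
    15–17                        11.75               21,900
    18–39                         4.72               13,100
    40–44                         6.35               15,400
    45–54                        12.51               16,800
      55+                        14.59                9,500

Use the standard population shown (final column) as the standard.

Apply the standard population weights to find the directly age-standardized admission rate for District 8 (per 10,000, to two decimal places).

Standard total = 106,000; weights = 0.2764, 0.2066, 0.1236, 0.1453, 0.1585, 0.0896.
Standardized rate: 0.2764×21.51 + 0.2066×11.75 + 0.1236×4.72 + 0.1453×6.35 + 0.1585×12.51 + 0.0896×14.59 = 13.1695 per 10,000.

13.17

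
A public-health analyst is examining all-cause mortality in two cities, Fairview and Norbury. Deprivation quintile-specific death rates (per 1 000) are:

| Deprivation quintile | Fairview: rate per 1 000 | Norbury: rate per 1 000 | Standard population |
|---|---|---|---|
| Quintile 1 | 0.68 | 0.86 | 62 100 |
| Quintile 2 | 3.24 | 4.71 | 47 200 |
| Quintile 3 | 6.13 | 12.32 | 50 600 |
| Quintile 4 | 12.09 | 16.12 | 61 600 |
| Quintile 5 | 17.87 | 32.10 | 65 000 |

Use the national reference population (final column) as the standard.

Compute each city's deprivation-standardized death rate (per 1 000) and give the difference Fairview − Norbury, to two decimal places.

Standard total = 286 500; weights = 0.2168, 0.1647, 0.1766, 0.2150, 0.2269.
Fairview: 0.2168×0.68 + 0.1647×3.24 + 0.1766×6.13 + 0.2150×12.09 + 0.2269×17.87 = 8.4175 per 1 000.
Norbury: 0.2168×0.86 + 0.1647×4.71 + 0.1766×12.32 + 0.2150×16.12 + 0.2269×32.10 = 13.8869 per 1 000.
Difference = 8.4175 − 13.8869 = -5.4694.

-5.47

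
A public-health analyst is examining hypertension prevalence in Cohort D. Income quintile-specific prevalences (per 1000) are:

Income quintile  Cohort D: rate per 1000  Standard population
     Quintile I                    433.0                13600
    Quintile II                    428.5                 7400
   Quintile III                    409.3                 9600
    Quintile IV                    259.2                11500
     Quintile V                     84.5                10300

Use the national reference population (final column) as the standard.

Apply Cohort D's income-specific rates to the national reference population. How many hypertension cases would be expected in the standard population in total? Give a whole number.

Expected hypertension cases = Σ (standard pop × income-specific rate ÷ 1000)
= 13600×433.0/1000 + 7400×428.5/1000 + 9600×409.3/1000 + 11500×259.2/1000 + 10300×84.5/1000
= 5888.80 + 3170.90 + 3929.28 + 2980.80 + 870.35 = 16840.13.

16840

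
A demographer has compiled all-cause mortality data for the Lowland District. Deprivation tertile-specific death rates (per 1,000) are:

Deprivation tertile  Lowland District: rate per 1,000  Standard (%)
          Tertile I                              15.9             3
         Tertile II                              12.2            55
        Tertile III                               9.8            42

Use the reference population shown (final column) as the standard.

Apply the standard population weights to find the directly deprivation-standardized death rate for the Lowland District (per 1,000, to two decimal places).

11.30

Standard weights: 0.03, 0.55, 0.42.
Standardized rate: 0.0300×15.9 + 0.5500×12.2 + 0.4200×9.8 = 11.3030 per 1,000.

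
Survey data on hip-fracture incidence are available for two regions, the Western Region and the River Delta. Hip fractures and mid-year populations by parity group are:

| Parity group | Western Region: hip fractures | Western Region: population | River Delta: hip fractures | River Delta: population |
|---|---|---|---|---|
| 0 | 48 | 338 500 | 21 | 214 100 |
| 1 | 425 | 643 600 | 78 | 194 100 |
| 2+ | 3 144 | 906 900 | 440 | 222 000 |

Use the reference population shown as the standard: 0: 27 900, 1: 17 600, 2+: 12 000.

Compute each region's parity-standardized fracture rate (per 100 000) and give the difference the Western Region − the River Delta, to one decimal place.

41.0

Parity-specific rates per 100 000 for the Western Region: 14.18, 66.03, 346.68.
For the River Delta: 9.81, 40.19, 198.20.
Standard total = 57 500; weights = 0.4852, 0.3061, 0.2087.
The Western Region: 0.4852×14.18 + 0.3061×66.03 + 0.2087×346.68 = 99.4425 per 100 000.
The River Delta: 0.4852×9.81 + 0.3061×40.19 + 0.2087×198.20 = 58.4226 per 100 000.
Difference = 99.4425 − 58.4226 = 41.0199.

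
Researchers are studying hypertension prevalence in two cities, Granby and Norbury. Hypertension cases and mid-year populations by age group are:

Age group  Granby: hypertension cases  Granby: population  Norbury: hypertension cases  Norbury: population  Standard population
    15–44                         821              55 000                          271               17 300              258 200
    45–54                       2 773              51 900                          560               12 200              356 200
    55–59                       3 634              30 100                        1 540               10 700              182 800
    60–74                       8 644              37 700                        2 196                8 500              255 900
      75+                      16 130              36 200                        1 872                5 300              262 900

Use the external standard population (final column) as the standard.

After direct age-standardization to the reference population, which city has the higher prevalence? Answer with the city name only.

Age-specific rates per 1 000 for Granby: 14.927, 53.430, 120.731, 229.284, 445.580.
For Norbury: 15.665, 45.902, 143.925, 258.353, 353.208.
Standard total = 1 316 000; weights = 0.1962, 0.2707, 0.1389, 0.1945, 0.1998.
Granby: 0.1962×14.927 + 0.2707×53.430 + 0.1389×120.731 + 0.1945×229.284 + 0.1998×445.580 = 167.7600 per 1 000.
Norbury: 0.1962×15.665 + 0.2707×45.902 + 0.1389×143.925 + 0.1945×258.353 + 0.1998×353.208 = 156.2881 per 1 000.

Granby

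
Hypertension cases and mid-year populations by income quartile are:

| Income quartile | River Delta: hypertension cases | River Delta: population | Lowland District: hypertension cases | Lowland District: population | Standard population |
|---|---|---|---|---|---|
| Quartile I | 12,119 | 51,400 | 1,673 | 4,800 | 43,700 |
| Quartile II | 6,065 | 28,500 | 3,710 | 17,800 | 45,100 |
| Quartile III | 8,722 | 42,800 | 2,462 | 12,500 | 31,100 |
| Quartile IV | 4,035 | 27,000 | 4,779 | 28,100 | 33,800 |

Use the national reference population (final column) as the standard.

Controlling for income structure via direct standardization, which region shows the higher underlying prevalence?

Income-specific rates per 1,000 for the River Delta: 235.778, 212.807, 203.785, 149.444.
For the Lowland District: 348.542, 208.427, 196.960, 170.071.
Standard total = 153,700; weights = 0.2843, 0.2934, 0.2023, 0.2199.
The River Delta: 0.2843×235.778 + 0.2934×212.807 + 0.2023×203.785 + 0.2199×149.444 = 203.5787 per 1,000.
The Lowland District: 0.2843×348.542 + 0.2934×208.427 + 0.2023×196.960 + 0.2199×170.071 = 237.5094 per 1,000.
The crude rates (206.69 vs 199.75) would put the River Delta higher, but that reflects its income composition; once standardized to a common income structure, the Lowland District has the higher underlying rate.

Lowland District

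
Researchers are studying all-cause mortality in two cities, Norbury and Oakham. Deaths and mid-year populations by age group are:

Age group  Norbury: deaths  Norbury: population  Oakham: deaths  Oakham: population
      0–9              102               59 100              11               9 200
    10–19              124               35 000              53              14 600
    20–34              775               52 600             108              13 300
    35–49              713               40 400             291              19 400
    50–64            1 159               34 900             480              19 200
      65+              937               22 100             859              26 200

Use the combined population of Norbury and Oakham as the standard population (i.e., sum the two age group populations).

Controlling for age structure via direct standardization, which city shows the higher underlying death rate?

Age-specific rates per 1 000 for Norbury: 1.726, 3.543, 14.734, 17.649, 33.209, 42.398.
For Oakham: 1.196, 3.630, 8.120, 15.000, 25.000, 32.786.
Combined standard total = 346 000; weights = 0.1974, 0.1434, 0.1905, 0.1728, 0.1564, 0.1396.
Norbury: 0.1974×1.726 + 0.1434×3.543 + 0.1905×14.734 + 0.1728×17.649 + 0.1564×33.209 + 0.1396×42.398 = 17.8162 per 1 000.
Oakham: 0.1974×1.196 + 0.1434×3.630 + 0.1905×8.120 + 0.1728×15.000 + 0.1564×25.000 + 0.1396×32.786 = 13.3813 per 1 000.
The crude rates (15.61 vs 17.68) would put Oakham higher, but that reflects its age composition; once standardized to a common age structure, Norbury has the higher underlying rate.

Norbury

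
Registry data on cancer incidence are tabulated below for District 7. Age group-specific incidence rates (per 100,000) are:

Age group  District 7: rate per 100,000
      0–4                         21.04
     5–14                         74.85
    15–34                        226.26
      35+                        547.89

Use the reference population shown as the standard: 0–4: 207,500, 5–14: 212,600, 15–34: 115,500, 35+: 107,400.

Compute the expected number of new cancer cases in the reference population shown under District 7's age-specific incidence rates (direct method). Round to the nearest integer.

Expected new cancer cases = Σ (standard pop × age-specific rate ÷ 100,000)
= 207,500×21.04/100,000 + 212,600×74.85/100,000 + 115,500×226.26/100,000 + 107,400×547.89/100,000
= 43.66 + 159.13 + 261.33 + 588.43 = 1052.55.

1053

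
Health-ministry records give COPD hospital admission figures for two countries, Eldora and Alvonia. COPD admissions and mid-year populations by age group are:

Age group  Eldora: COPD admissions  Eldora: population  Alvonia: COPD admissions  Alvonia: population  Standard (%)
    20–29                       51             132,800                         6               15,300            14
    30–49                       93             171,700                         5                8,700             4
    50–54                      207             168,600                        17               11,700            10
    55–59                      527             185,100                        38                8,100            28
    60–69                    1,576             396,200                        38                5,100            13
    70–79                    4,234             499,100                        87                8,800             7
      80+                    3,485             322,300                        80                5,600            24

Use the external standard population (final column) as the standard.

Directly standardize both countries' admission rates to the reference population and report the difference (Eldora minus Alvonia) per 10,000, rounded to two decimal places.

Age-specific rates per 10,000 for Eldora: 3.84, 5.42, 12.28, 28.47, 39.78, 84.83, 108.13.
For Alvonia: 3.92, 5.75, 14.53, 46.91, 74.51, 98.86, 142.86.
Standard weights: 0.14, 0.04, 0.10, 0.28, 0.13, 0.07, 0.24.
Eldora: 0.1400×3.84 + 0.0400×5.42 + 0.1000×12.28 + 0.2800×28.47 + 0.1300×39.78 + 0.0700×84.83 + 0.2400×108.13 = 47.0144 per 10,000.
Alvonia: 0.1400×3.92 + 0.0400×5.75 + 0.1000×14.53 + 0.2800×46.91 + 0.1300×74.51 + 0.0700×98.86 + 0.2400×142.86 = 66.2601 per 10,000.
Difference = 47.0144 − 66.2601 = -19.2458.

-19.25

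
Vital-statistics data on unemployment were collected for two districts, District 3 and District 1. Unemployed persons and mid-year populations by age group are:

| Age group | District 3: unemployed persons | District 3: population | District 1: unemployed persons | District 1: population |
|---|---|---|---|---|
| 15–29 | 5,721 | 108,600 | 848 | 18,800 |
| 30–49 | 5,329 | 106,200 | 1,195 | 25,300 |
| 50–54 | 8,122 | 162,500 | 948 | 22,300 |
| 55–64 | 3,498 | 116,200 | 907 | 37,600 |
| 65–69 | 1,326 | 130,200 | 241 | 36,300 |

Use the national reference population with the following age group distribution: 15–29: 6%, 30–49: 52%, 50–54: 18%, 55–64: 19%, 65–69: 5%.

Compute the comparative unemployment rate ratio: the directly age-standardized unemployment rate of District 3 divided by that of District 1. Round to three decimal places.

1.117

Age-specific rates per 1,000 for District 3: 52.680, 50.179, 49.982, 30.103, 10.184.
For District 1: 45.106, 47.233, 42.511, 24.122, 6.639.
Standard weights: 0.06, 0.52, 0.18, 0.19, 0.05.
District 3: 0.0600×52.680 + 0.5200×50.179 + 0.1800×49.982 + 0.1900×30.103 + 0.0500×10.184 = 44.4793 per 1,000.
District 1: 0.0600×45.106 + 0.5200×47.233 + 0.1800×42.511 + 0.1900×24.122 + 0.0500×6.639 = 39.8349 per 1,000.
Ratio = 44.4793 ÷ 39.8349 = 1.11659.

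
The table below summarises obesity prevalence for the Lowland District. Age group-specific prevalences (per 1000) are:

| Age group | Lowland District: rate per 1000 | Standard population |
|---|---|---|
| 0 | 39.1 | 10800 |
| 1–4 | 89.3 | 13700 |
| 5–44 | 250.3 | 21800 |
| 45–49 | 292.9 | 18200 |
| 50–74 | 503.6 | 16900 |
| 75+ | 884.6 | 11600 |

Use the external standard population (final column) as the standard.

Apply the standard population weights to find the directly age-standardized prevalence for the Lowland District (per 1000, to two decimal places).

335.54

Standard total = 93000; weights = 0.1161, 0.1473, 0.2344, 0.1957, 0.1817, 0.1247.
Standardized rate: 0.1161×39.1 + 0.1473×89.3 + 0.2344×250.3 + 0.1957×292.9 + 0.1817×503.6 + 0.1247×884.6 = 335.5399 per 1000.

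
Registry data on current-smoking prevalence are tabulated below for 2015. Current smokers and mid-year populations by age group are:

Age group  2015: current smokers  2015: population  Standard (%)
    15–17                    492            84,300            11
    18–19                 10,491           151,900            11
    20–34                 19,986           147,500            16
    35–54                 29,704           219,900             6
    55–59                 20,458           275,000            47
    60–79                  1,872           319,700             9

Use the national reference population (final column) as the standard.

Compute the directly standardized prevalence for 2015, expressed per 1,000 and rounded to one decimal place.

Age-specific rates per 1,000 for 2015: 5.836, 69.065, 135.498, 135.080, 74.393, 5.855.
Standard weights: 0.11, 0.11, 0.16, 0.06, 0.47, 0.09.
Standardized rate: 0.1100×5.836 + 0.1100×69.065 + 0.1600×135.498 + 0.0600×135.080 + 0.4700×74.393 + 0.0900×5.855 = 73.5152 per 1,000.

73.5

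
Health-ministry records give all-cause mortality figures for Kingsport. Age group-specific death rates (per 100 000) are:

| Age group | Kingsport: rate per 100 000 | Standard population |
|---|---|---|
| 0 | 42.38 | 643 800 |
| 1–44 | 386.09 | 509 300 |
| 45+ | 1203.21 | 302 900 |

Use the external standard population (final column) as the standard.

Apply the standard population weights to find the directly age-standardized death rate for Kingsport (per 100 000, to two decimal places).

Standard total = 1 456 000; weights = 0.4422, 0.3498, 0.2080.
Standardized rate: 0.4422×42.38 + 0.3498×386.09 + 0.2080×1203.21 = 404.1018 per 100 000.

404.10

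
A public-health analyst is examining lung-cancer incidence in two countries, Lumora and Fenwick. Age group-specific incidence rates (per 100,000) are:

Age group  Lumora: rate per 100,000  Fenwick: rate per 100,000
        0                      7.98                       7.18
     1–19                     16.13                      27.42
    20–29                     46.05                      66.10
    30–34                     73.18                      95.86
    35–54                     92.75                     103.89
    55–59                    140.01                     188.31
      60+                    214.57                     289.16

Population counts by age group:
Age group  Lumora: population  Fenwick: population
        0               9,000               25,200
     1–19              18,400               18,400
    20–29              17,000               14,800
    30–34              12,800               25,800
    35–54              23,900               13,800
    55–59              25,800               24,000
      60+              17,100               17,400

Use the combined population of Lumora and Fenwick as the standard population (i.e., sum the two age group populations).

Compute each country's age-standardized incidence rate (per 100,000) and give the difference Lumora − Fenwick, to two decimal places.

-27.71

Combined standard total = 263,400; weights = 0.1298, 0.1397, 0.1207, 0.1465, 0.1431, 0.1891, 0.1310.
Lumora: 0.1298×7.98 + 0.1397×16.13 + 0.1207×46.05 + 0.1465×73.18 + 0.1431×92.75 + 0.1891×140.01 + 0.1310×214.57 = 87.4240 per 100,000.
Fenwick: 0.1298×7.18 + 0.1397×27.42 + 0.1207×66.10 + 0.1465×95.86 + 0.1431×103.89 + 0.1891×188.31 + 0.1310×289.16 = 115.1378 per 100,000.
Difference = 87.4240 − 115.1378 = -27.7138.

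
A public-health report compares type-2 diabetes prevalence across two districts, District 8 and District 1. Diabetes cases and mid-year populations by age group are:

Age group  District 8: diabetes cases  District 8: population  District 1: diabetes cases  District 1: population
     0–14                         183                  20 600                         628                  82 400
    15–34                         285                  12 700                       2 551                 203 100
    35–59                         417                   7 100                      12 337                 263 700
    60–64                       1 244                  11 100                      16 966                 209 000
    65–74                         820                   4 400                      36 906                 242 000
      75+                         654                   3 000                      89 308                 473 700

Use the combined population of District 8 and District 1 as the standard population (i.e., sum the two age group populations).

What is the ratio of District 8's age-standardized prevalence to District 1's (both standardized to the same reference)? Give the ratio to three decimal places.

Age-specific rates per 1 000 for District 8: 8.883, 22.441, 58.732, 112.072, 186.364, 218.000.
For District 1: 7.621, 12.560, 46.784, 81.177, 152.504, 188.533.
Combined standard total = 1 532 800; weights = 0.0672, 0.1408, 0.1767, 0.1436, 0.1608, 0.3110.
District 8: 0.0672×8.883 + 0.1408×22.441 + 0.1767×58.732 + 0.1436×112.072 + 0.1608×186.364 + 0.3110×218.000 = 127.9816 per 1 000.
District 1: 0.0672×7.621 + 0.1408×12.560 + 0.1767×46.784 + 0.1436×81.177 + 0.1608×152.504 + 0.3110×188.533 = 105.3512 per 1 000.
Ratio = 127.9816 ÷ 105.3512 = 1.21481.

1.215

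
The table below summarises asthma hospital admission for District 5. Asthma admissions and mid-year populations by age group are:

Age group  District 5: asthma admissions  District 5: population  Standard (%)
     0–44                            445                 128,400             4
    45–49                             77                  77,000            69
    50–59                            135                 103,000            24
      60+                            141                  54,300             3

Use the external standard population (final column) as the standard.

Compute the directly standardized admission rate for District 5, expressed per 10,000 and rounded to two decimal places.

Age-specific rates per 10,000 for District 5: 34.66, 10.00, 13.11, 25.97.
Standard weights: 0.04, 0.69, 0.24, 0.03.
Standardized rate: 0.0400×34.66 + 0.6900×10.00 + 0.2400×13.11 + 0.0300×25.97 = 12.2109 per 10,000.

12.21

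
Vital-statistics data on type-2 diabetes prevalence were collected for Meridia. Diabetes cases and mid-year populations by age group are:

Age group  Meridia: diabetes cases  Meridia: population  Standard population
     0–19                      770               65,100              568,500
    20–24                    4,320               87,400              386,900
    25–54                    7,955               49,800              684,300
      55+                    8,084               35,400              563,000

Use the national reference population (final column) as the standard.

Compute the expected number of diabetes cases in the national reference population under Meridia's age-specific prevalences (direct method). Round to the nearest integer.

263725

Age-specific rates per 1,000 for Meridia: 11.828, 49.428, 159.739, 228.362.
Expected diabetes cases = Σ (standard pop × age-specific rate ÷ 1,000)
= 568,500×11.828/1,000 + 386,900×49.428/1,000 + 684,300×159.739/1,000 + 563,000×228.362/1,000
= 6724.19 + 19123.66 + 109309.37 + 128567.57 = 263724.79.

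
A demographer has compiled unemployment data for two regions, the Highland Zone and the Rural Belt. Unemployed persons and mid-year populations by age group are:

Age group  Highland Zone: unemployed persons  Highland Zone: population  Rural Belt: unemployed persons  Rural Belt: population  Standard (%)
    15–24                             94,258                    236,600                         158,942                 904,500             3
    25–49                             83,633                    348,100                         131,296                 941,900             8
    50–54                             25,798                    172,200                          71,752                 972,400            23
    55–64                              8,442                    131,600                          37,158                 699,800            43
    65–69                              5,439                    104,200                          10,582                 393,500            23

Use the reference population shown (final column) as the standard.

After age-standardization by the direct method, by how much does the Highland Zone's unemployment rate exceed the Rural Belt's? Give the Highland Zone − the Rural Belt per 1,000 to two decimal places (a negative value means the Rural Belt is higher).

Age-specific rates per 1,000 for the Highland Zone: 398.385, 240.256, 149.814, 64.149, 52.198.
For the Rural Belt: 175.724, 139.395, 73.789, 53.098, 26.892.
Standard weights: 0.03, 0.08, 0.23, 0.43, 0.23.
The Highland Zone: 0.0300×398.385 + 0.0800×240.256 + 0.2300×149.814 + 0.4300×64.149 + 0.2300×52.198 = 105.2188 per 1,000.
The Rural Belt: 0.0300×175.724 + 0.0800×139.395 + 0.2300×73.789 + 0.4300×53.098 + 0.2300×26.892 = 62.4120 per 1,000.
Difference = 105.2188 − 62.4120 = 42.8068.

42.81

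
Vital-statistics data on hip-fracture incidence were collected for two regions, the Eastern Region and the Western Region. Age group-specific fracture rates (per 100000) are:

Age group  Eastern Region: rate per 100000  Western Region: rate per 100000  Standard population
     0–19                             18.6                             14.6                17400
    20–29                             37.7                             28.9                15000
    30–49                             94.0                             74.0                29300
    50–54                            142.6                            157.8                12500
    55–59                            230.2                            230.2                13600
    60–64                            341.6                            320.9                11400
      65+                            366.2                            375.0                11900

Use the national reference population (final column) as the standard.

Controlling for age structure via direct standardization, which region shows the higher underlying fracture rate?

Eastern Region

Standard total = 111100; weights = 0.1566, 0.1350, 0.2637, 0.1125, 0.1224, 0.1026, 0.1071.
The Eastern Region: 0.1566×18.6 + 0.1350×37.7 + 0.2637×94.0 + 0.1125×142.6 + 0.1224×230.2 + 0.1026×341.6 + 0.1071×366.2 = 151.2923 per 100000.
The Western Region: 0.1566×14.6 + 0.1350×28.9 + 0.2637×74.0 + 0.1125×157.8 + 0.1224×230.2 + 0.1026×320.9 + 0.1071×375.0 = 144.7320 per 100000.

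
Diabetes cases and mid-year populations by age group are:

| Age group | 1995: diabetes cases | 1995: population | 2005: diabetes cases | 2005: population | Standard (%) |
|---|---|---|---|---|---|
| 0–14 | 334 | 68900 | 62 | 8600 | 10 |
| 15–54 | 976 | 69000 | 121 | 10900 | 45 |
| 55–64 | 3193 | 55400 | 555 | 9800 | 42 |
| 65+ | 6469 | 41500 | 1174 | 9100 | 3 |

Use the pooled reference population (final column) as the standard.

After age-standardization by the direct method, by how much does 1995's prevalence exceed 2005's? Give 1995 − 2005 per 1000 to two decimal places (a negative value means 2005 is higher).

2.36

Age-specific rates per 1000 for 1995: 4.848, 14.145, 57.635, 155.880.
For 2005: 7.209, 11.101, 56.633, 129.011.
Standard weights: 0.10, 0.45, 0.42, 0.03.
1995: 0.1000×4.848 + 0.4500×14.145 + 0.4200×57.635 + 0.0300×155.880 = 35.7332 per 1000.
2005: 0.1000×7.209 + 0.4500×11.101 + 0.4200×56.633 + 0.0300×129.011 = 33.3724 per 1000.
Difference = 35.7332 − 33.3724 = 2.3608.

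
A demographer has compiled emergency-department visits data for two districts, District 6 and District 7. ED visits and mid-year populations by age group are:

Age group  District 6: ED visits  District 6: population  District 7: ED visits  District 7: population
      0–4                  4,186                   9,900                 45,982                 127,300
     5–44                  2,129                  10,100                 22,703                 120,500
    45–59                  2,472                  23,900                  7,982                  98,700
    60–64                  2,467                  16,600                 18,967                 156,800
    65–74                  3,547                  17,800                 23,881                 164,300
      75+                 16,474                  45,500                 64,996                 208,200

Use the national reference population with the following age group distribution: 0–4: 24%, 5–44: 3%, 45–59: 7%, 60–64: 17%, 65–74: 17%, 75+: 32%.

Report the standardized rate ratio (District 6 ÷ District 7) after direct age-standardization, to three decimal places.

Age-specific rates per 1,000 for District 6: 422.828, 210.792, 103.431, 148.614, 199.270, 362.066.
For District 7: 361.210, 188.407, 80.871, 120.963, 145.350, 312.181.
Standard weights: 0.24, 0.03, 0.07, 0.17, 0.17, 0.32.
District 6: 0.2400×422.828 + 0.0300×210.792 + 0.0700×103.431 + 0.1700×148.614 + 0.1700×199.270 + 0.3200×362.066 = 290.0441 per 1,000.
District 7: 0.2400×361.210 + 0.0300×188.407 + 0.0700×80.871 + 0.1700×120.963 + 0.1700×145.350 + 0.3200×312.181 = 243.1745 per 1,000.
Ratio = 290.0441 ÷ 243.1745 = 1.19274.

1.193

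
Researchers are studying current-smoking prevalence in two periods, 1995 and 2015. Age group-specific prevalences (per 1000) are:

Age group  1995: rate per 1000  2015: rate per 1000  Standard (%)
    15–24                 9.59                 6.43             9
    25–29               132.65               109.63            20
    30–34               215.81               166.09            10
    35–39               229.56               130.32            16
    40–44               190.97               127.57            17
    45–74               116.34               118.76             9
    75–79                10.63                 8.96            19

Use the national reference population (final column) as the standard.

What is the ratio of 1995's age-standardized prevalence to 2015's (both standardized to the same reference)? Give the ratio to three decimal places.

Standard weights: 0.09, 0.20, 0.10, 0.16, 0.17, 0.09, 0.19.
1995: 0.0900×9.59 + 0.2000×132.65 + 0.1000×215.81 + 0.1600×229.56 + 0.1700×190.97 + 0.0900×116.34 + 0.1900×10.63 = 130.6589 per 1000.
2015: 0.0900×6.43 + 0.2000×109.63 + 0.1000×166.09 + 0.1600×130.32 + 0.1700×127.57 + 0.0900×118.76 + 0.1900×8.96 = 94.0426 per 1000.
Ratio = 130.6589 ÷ 94.0426 = 1.38936.

1.389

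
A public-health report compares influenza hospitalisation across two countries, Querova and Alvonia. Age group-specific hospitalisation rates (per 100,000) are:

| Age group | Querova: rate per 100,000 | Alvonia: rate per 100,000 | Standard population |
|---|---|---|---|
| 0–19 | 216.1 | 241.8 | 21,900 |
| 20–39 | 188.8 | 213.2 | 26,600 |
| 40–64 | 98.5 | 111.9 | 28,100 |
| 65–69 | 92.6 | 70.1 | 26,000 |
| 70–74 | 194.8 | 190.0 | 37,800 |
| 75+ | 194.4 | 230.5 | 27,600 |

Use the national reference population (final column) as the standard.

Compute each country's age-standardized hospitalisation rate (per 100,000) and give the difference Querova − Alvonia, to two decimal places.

-10.82

Standard total = 168,000; weights = 0.1304, 0.1583, 0.1673, 0.1548, 0.2250, 0.1643.
Querova: 0.1304×216.1 + 0.1583×188.8 + 0.1673×98.5 + 0.1548×92.6 + 0.2250×194.8 + 0.1643×194.4 = 164.6369 per 100,000.
Alvonia: 0.1304×241.8 + 0.1583×213.2 + 0.1673×111.9 + 0.1548×70.1 + 0.2250×190.0 + 0.1643×230.5 = 175.4603 per 100,000.
Difference = 164.6369 − 175.4603 = -10.8234.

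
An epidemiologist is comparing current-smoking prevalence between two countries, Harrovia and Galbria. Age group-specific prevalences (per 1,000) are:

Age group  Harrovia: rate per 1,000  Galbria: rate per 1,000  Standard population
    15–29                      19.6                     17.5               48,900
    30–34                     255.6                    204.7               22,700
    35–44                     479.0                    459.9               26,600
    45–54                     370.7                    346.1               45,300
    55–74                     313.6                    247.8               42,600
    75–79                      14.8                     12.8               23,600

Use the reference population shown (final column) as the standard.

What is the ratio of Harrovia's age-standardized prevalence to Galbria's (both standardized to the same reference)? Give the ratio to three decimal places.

Standard total = 209,700; weights = 0.2332, 0.1082, 0.1268, 0.2160, 0.2031, 0.1125.
Harrovia: 0.2332×19.6 + 0.1082×255.6 + 0.1268×479.0 + 0.2160×370.7 + 0.2031×313.6 + 0.1125×14.8 = 238.4516 per 1,000.
Galbria: 0.2332×17.5 + 0.1082×204.7 + 0.1268×459.9 + 0.2160×346.1 + 0.2031×247.8 + 0.1125×12.8 = 211.1229 per 1,000.
Ratio = 238.4516 ÷ 211.1229 = 1.12944.

1.129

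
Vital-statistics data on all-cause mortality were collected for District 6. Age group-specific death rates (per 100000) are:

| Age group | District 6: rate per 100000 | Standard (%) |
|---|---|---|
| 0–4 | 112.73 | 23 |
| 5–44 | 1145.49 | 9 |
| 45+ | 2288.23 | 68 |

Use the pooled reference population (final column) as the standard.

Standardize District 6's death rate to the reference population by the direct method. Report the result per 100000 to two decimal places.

Standard weights: 0.23, 0.09, 0.68.
Standardized rate: 0.2300×112.73 + 0.0900×1145.49 + 0.6800×2288.23 = 1685.0184 per 100000.

1685.02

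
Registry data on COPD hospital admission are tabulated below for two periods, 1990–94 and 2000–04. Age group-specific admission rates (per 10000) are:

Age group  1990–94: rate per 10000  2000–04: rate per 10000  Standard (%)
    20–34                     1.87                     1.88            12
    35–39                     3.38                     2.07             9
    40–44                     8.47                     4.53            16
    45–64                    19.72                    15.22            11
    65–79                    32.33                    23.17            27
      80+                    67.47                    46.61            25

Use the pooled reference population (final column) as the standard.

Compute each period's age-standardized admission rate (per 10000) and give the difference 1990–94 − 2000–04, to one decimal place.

8.9

Standard weights: 0.12, 0.09, 0.16, 0.11, 0.27, 0.25.
1990–94: 0.1200×1.87 + 0.0900×3.38 + 0.1600×8.47 + 0.1100×19.72 + 0.2700×32.33 + 0.2500×67.47 = 29.6496 per 10000.
2000–04: 0.1200×1.88 + 0.0900×2.07 + 0.1600×4.53 + 0.1100×15.22 + 0.2700×23.17 + 0.2500×46.61 = 20.7193 per 10000.
Difference = 29.6496 − 20.7193 = 8.9303.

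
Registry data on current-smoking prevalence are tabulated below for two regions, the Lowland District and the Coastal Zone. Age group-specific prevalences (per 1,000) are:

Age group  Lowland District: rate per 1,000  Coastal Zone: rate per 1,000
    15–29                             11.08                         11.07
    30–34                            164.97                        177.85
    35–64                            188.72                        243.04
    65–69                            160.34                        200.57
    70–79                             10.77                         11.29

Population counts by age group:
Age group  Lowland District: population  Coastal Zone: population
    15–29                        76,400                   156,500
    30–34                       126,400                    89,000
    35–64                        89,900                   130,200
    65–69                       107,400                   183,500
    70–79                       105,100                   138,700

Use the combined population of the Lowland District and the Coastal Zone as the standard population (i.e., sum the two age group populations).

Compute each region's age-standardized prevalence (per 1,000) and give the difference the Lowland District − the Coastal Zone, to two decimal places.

-22.07

Combined standard total = 1,203,100; weights = 0.1936, 0.1790, 0.1829, 0.2418, 0.2026.
The Lowland District: 0.1936×11.08 + 0.1790×164.97 + 0.1829×188.72 + 0.2418×160.34 + 0.2026×10.77 = 107.1573 per 1,000.
The Coastal Zone: 0.1936×11.07 + 0.1790×177.85 + 0.1829×243.04 + 0.2418×200.57 + 0.2026×11.29 = 129.2316 per 1,000.
Difference = 107.1573 − 129.2316 = -22.0743.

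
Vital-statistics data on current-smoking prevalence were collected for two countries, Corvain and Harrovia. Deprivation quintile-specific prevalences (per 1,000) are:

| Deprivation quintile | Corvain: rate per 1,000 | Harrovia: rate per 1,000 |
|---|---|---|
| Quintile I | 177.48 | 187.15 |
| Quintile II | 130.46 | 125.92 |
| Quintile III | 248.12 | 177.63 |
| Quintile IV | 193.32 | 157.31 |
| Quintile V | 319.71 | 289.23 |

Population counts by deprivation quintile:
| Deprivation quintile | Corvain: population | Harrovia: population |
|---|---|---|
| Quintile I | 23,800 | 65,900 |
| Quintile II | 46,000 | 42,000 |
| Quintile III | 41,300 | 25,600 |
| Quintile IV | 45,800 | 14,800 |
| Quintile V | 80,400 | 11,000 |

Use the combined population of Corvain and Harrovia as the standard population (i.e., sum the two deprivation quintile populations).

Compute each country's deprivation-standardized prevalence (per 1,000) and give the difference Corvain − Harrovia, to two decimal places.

Combined standard total = 396,600; weights = 0.2262, 0.2219, 0.1687, 0.1528, 0.2305.
Corvain: 0.2262×177.48 + 0.2219×130.46 + 0.1687×248.12 + 0.1528×193.32 + 0.2305×319.71 = 214.1612 per 1,000.
Harrovia: 0.2262×187.15 + 0.2219×125.92 + 0.1687×177.63 + 0.1528×157.31 + 0.2305×289.23 = 190.9238 per 1,000.
Difference = 214.1612 − 190.9238 = 23.2375.

23.24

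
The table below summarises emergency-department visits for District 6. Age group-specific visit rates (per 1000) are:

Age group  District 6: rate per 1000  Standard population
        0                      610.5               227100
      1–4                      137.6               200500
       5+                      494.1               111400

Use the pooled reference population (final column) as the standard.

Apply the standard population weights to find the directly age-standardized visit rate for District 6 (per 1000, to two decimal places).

410.53

Standard total = 539000; weights = 0.4213, 0.3720, 0.2067.
Standardized rate: 0.4213×610.5 + 0.3720×137.6 + 0.2067×494.1 = 410.5308 per 1000.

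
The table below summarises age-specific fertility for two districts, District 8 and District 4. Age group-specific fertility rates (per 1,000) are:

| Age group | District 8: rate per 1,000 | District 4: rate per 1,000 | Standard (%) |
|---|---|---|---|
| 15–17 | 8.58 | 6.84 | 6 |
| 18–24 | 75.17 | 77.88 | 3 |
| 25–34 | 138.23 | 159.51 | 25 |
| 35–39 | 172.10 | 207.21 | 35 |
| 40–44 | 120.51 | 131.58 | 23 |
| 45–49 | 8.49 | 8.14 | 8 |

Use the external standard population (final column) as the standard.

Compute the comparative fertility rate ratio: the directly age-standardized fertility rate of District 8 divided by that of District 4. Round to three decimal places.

0.862

Standard weights: 0.06, 0.03, 0.25, 0.35, 0.23, 0.08.
District 8: 0.0600×8.58 + 0.0300×75.17 + 0.2500×138.23 + 0.3500×172.10 + 0.2300×120.51 + 0.0800×8.49 = 125.9589 per 1,000.
District 4: 0.0600×6.84 + 0.0300×77.88 + 0.2500×159.51 + 0.3500×207.21 + 0.2300×131.58 + 0.0800×8.14 = 146.0624 per 1,000.
Ratio = 125.9589 ÷ 146.0624 = 0.86236.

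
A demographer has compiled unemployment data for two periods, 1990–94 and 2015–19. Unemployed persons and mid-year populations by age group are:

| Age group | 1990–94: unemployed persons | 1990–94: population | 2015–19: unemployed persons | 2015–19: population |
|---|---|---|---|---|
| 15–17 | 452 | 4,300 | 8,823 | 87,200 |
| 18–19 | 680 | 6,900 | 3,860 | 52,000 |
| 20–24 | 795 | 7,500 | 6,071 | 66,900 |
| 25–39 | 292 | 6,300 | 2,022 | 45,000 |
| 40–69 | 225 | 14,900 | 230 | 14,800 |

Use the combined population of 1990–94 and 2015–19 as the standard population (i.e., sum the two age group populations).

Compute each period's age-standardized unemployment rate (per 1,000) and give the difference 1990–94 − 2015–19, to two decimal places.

9.77

Age-specific rates per 1,000 for 1990–94: 105.116, 98.551, 106.000, 46.349, 15.101.
For 2015–19: 101.181, 74.231, 90.747, 44.933, 15.541.
Combined standard total = 305,800; weights = 0.2992, 0.1926, 0.2433, 0.1678, 0.0971.
1990–94: 0.2992×105.116 + 0.1926×98.551 + 0.2433×106.000 + 0.1678×46.349 + 0.0971×15.101 = 85.4656 per 1,000.
2015–19: 0.2992×101.181 + 0.1926×74.231 + 0.2433×90.747 + 0.1678×44.933 + 0.0971×15.541 = 75.6982 per 1,000.
Difference = 85.4656 − 75.6982 = 9.7674.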